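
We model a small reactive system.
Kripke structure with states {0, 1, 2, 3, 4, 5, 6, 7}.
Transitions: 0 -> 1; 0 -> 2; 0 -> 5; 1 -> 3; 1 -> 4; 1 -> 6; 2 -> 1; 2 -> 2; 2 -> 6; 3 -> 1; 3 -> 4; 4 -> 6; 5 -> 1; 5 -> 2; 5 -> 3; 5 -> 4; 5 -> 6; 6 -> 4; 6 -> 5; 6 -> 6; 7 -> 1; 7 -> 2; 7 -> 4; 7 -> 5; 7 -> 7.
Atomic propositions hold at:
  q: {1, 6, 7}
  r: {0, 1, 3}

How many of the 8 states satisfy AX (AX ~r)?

1

Sat(~r) = {2, 4, 5, 6, 7}
Sat(AX ~r) = {s : every successor in {2, 4, 5, 6, 7}} = {4, 6}
Sat(AX (AX ~r)) = {s : every successor in {4, 6}} = {4}
|Sat(AX (AX ~r))| = |{4}| = 1.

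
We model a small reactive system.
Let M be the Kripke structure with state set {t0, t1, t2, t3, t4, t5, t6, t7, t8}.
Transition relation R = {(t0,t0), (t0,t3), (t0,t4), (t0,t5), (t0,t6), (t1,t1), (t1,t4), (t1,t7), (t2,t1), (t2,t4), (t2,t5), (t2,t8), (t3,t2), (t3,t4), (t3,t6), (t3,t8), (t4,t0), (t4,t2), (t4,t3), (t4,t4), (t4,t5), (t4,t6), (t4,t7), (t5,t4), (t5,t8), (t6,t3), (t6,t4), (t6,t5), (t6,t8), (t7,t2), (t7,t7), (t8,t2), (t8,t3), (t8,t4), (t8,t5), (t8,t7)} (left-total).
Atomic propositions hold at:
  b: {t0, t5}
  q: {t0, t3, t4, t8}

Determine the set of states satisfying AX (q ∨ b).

{t5, t6}

Sat(q ∨ b) = {t0, t3, t4, t5, t8}
Sat(AX (q ∨ b)) = {s : every successor in {t0, t3, t4, t5, t8}} = {t5, t6}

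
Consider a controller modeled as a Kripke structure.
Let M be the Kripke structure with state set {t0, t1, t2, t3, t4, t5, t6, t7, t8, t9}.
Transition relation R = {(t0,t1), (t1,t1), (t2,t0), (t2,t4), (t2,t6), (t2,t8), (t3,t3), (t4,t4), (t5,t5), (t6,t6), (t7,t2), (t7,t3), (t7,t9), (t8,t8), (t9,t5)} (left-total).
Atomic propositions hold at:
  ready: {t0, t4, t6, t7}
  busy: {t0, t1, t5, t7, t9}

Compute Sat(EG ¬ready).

{t1, t2, t3, t5, t8, t9}

Sat(¬ready) = {t1, t2, t3, t5, t8, t9}
EG ¬ready: greatest fixpoint, start Z0 = {t1, t2, t3, t5, t8, t9}, keep only states in Sat with some successor in Z. Already a fixed point.
Sat(EG ¬ready) = {t1, t2, t3, t5, t8, t9}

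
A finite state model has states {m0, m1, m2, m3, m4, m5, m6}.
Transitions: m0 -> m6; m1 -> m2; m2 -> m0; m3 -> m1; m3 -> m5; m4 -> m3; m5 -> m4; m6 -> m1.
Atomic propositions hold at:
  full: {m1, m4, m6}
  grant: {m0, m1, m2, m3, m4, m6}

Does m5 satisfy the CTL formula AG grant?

No

AG grant: greatest fixpoint, start Z0 = {m0, m1, m2, m3, m4, m6}, keep only states in Sat with every successor in Z. Z1 = {m0, m1, m2, m4, m6}; Z2 = {m0, m1, m2, m6}; fixed.
Sat(AG grant) = {m0, m1, m2, m6}
m5 ∉ Sat(AG grant) = {m0, m1, m2, m6}, so the formula does not hold at m5.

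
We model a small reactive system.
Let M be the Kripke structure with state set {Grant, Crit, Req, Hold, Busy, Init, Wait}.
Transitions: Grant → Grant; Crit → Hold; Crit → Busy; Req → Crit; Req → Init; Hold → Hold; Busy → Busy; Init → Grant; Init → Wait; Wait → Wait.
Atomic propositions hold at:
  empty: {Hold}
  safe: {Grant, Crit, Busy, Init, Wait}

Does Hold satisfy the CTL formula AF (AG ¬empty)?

No

Sat(¬empty) = {Grant, Crit, Req, Busy, Init, Wait}
AG ¬empty: greatest fixpoint, start Z0 = {Grant, Crit, Req, Busy, Init, Wait}, keep only states in Sat with every successor in Z. Z1 = {Grant, Req, Busy, Init, Wait}; Z2 = {Grant, Busy, Init, Wait}; fixed.
Sat(AG ¬empty) = {Grant, Busy, Init, Wait}
AF (AG ¬empty): least fixpoint, start Z0 = {Grant, Busy, Init, Wait}, add states with every successor in Z. Already a fixed point.
Sat(AF (AG ¬empty)) = {Grant, Busy, Init, Wait}
Hold ∉ Sat(AF (AG ¬empty)) = {Grant, Busy, Init, Wait}, so the formula does not hold at Hold.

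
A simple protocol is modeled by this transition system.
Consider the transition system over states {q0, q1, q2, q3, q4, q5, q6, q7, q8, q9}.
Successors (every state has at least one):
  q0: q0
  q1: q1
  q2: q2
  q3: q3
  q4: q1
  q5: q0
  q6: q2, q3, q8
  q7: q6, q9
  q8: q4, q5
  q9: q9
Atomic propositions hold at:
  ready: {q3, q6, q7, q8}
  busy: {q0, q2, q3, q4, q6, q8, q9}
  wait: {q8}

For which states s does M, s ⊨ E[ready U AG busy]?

AG busy: greatest fixpoint, start Z0 = {q0, q2, q3, q4, q6, q8, q9}, keep only states in Sat with every successor in Z. Z1 = {q0, q2, q3, q6, q9}; Z2 = {q0, q2, q3, q9}; fixed.
Sat(AG busy) = {q0, q2, q3, q9}
E[ready U AG busy]: least fixpoint, start Z0 = Sat(AG busy) = {q0, q2, q3, q9}, add states in Sat(ready) with some successor in Z. Z1 = {q0, q2, q3, q6, q7, q9}; fixed.
Sat(E[ready U AG busy]) = {q0, q2, q3, q6, q7, q9}

{q0, q2, q3, q6, q7, q9}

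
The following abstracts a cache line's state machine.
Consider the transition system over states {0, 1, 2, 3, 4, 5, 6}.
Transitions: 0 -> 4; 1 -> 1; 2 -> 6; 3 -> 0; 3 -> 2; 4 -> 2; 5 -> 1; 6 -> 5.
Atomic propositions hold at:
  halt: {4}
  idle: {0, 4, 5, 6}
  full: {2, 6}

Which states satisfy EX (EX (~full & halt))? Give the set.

Sat(~full) = {0, 1, 3, 4, 5}
Sat(~full & halt) = {4}
Sat(EX (~full & halt)) = {s : some successor in {4}} = {0}
Sat(EX (EX (~full & halt))) = {s : some successor in {0}} = {3}

{3}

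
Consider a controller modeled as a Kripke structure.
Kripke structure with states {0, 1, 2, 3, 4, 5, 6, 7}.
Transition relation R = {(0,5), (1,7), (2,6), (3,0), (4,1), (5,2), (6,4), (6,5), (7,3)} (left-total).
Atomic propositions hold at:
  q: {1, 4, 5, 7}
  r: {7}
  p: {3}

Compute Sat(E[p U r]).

E[p U r]: least fixpoint, start Z0 = Sat(r) = {7}, add states in Sat(p) with some successor in Z. Already a fixed point.
Sat(E[p U r]) = {7}

{7}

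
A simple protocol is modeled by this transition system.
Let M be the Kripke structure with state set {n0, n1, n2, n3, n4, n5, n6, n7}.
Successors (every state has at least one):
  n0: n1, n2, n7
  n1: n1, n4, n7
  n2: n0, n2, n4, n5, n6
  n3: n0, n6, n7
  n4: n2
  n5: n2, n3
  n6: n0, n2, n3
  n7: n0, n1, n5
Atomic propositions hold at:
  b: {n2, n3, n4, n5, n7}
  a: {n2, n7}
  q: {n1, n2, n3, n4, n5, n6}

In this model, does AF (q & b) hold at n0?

No

Sat(q & b) = {n2, n3, n4, n5}
AF (q & b): least fixpoint, start Z0 = {n2, n3, n4, n5}, add states with every successor in Z. Already a fixed point.
Sat(AF (q & b)) = {n2, n3, n4, n5}
n0 ∉ Sat(AF (q & b)) = {n2, n3, n4, n5}, so the formula does not hold at n0.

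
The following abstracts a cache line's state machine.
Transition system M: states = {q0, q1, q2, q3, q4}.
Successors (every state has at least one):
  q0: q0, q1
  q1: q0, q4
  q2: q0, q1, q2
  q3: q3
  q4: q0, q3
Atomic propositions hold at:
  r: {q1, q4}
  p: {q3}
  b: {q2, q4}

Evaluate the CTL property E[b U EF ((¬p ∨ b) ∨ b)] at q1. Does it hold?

Sat(¬p) = {q0, q1, q2, q4}
Sat(¬p ∨ b) = {q0, q1, q2, q4}
Sat((¬p ∨ b) ∨ b) = {q0, q1, q2, q4}
EF ((¬p ∨ b) ∨ b): least fixpoint, start Z0 = {q0, q1, q2, q4}, add states with some successor in Z. Already a fixed point.
Sat(EF ((¬p ∨ b) ∨ b)) = {q0, q1, q2, q4}
E[b U EF ((¬p ∨ b) ∨ b)]: least fixpoint, start Z0 = Sat(EF ((¬p ∨ b) ∨ b)) = {q0, q1, q2, q4}, add states in Sat(b) with some successor in Z. Already a fixed point.
Sat(E[b U EF ((¬p ∨ b) ∨ b)]) = {q0, q1, q2, q4}
q1 ∈ Sat(E[b U EF ((¬p ∨ b) ∨ b)]) = {q0, q1, q2, q4}, so the formula holds at q1.

Yes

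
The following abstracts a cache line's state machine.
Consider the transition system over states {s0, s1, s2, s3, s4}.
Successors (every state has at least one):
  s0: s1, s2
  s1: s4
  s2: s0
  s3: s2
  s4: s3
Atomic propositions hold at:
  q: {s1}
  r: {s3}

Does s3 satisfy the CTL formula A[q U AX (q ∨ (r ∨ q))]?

Sat(r ∨ q) = {s1, s3}
Sat(q ∨ (r ∨ q)) = {s1, s3}
Sat(AX (q ∨ (r ∨ q))) = {s : every successor in {s1, s3}} = {s4}
A[q U AX (q ∨ (r ∨ q))]: least fixpoint, start Z0 = Sat(AX (q ∨ (r ∨ q))) = {s4}, add states in Sat(q) with every successor in Z. Z1 = {s1, s4}; fixed.
Sat(A[q U AX (q ∨ (r ∨ q))]) = {s1, s4}
s3 ∉ Sat(A[q U AX (q ∨ (r ∨ q))]) = {s1, s4}, so the formula does not hold at s3.

No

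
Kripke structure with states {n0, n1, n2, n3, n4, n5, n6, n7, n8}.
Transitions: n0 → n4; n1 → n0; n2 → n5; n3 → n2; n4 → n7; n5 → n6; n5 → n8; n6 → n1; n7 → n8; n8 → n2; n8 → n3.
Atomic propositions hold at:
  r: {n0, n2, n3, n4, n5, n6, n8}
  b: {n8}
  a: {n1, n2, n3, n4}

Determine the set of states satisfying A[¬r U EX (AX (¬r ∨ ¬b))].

Sat(¬r) = {n1, n7}
Sat(¬b) = {n0, n1, n2, n3, n4, n5, n6, n7}
Sat(¬r ∨ ¬b) = {n0, n1, n2, n3, n4, n5, n6, n7}
Sat(AX (¬r ∨ ¬b)) = {s : every successor in {n0, n1, n2, n3, n4, n5, n6, n7}} = {n0, n1, n2, n3, n4, n6, n8}
Sat(EX (AX (¬r ∨ ¬b))) = {s : some successor in {n0, n1, n2, n3, n4, n6, n8}} = {n0, n1, n3, n5, n6, n7, n8}
A[¬r U EX (AX (¬r ∨ ¬b))]: least fixpoint, start Z0 = Sat(EX (AX (¬r ∨ ¬b))) = {n0, n1, n3, n5, n6, n7, n8}, add states in Sat(¬r) with every successor in Z. Already a fixed point.
Sat(A[¬r U EX (AX (¬r ∨ ¬b))]) = {n0, n1, n3, n5, n6, n7, n8}

{n0, n1, n3, n5, n6, n7, n8}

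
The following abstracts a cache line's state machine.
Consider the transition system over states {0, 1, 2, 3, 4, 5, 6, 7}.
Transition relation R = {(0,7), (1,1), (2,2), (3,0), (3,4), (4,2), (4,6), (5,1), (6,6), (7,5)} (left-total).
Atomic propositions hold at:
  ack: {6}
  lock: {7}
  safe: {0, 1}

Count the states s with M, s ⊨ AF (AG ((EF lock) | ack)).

EF lock: least fixpoint, start Z0 = {7}, add states with some successor in Z. Z1 = {0, 7}; Z2 = {0, 3, 7}; fixed.
Sat(EF lock) = {0, 3, 7}
Sat((EF lock) | ack) = {0, 3, 6, 7}
AG ((EF lock) | ack): greatest fixpoint, start Z0 = {0, 3, 6, 7}, keep only states in Sat with every successor in Z. Z1 = {0, 6}; Z2 = {6}; fixed.
Sat(AG ((EF lock) | ack)) = {6}
AF (AG ((EF lock) | ack)): least fixpoint, start Z0 = {6}, add states with every successor in Z. Already a fixed point.
Sat(AF (AG ((EF lock) | ack))) = {6}
|Sat(AF (AG ((EF lock) | ack)))| = |{6}| = 1.

1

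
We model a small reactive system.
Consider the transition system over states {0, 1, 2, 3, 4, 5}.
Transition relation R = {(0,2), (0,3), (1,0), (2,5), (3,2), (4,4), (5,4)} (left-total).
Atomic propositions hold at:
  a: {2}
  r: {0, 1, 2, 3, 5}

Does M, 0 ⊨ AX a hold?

Sat(AX a) = {s : every successor in {2}} = {3}
0 ∉ Sat(AX a) = {3}, so the formula does not hold at 0.

No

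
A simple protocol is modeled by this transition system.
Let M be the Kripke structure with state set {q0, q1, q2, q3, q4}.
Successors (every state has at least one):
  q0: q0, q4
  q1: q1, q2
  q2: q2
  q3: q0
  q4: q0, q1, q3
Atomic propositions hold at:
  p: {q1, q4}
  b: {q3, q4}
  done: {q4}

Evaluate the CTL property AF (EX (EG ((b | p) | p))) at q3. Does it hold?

Yes

Sat(b | p) = {q1, q3, q4}
Sat((b | p) | p) = {q1, q3, q4}
EG ((b | p) | p): greatest fixpoint, start Z0 = {q1, q3, q4}, keep only states in Sat with some successor in Z. Z1 = {q1, q4}; fixed.
Sat(EG ((b | p) | p)) = {q1, q4}
Sat(EX (EG ((b | p) | p))) = {s : some successor in {q1, q4}} = {q0, q1, q4}
AF (EX (EG ((b | p) | p))): least fixpoint, start Z0 = {q0, q1, q4}, add states with every successor in Z. Z1 = {q0, q1, q3, q4}; fixed.
Sat(AF (EX (EG ((b | p) | p)))) = {q0, q1, q3, q4}
q3 ∈ Sat(AF (EX (EG ((b | p) | p)))) = {q0, q1, q3, q4}, so the formula holds at q3.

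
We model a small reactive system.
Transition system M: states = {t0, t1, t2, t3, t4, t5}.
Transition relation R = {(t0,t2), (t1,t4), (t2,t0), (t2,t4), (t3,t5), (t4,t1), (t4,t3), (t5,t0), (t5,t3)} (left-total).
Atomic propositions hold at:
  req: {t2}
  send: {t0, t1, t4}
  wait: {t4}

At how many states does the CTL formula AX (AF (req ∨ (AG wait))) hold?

1

AG wait: greatest fixpoint, start Z0 = {t4}, keep only states in Sat with every successor in Z. Z1 = ∅; fixed.
Sat(AG wait) = ∅
Sat(req ∨ (AG wait)) = {t2}
AF (req ∨ (AG wait)): least fixpoint, start Z0 = {t2}, add states with every successor in Z. Z1 = {t0, t2}; fixed.
Sat(AF (req ∨ (AG wait))) = {t0, t2}
Sat(AX (AF (req ∨ (AG wait)))) = {s : every successor in {t0, t2}} = {t0}
|Sat(AX (AF (req ∨ (AG wait))))| = |{t0}| = 1.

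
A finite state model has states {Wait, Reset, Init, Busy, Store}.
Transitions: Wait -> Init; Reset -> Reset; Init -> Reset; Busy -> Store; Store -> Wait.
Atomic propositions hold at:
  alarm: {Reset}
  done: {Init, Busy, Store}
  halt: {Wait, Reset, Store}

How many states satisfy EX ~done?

Sat(~done) = {Wait, Reset}
Sat(EX ~done) = {s : some successor in {Wait, Reset}} = {Reset, Init, Store}
|Sat(EX ~done)| = |{Reset, Init, Store}| = 3.

3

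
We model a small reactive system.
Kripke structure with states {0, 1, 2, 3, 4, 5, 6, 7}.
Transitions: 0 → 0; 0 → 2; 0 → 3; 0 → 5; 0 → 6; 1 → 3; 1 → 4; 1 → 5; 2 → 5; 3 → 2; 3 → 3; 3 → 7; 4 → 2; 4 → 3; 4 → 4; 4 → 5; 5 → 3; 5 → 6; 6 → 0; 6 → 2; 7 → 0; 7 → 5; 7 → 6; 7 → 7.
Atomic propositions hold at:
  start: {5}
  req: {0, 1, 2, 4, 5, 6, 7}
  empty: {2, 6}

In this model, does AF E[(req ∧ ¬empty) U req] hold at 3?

No

Sat(¬empty) = {0, 1, 3, 4, 5, 7}
Sat(req ∧ ¬empty) = {0, 1, 4, 5, 7}
E[(req ∧ ¬empty) U req]: least fixpoint, start Z0 = Sat(req) = {0, 1, 2, 4, 5, 6, 7}, add states in Sat(req ∧ ¬empty) with some successor in Z. Already a fixed point.
Sat(E[(req ∧ ¬empty) U req]) = {0, 1, 2, 4, 5, 6, 7}
AF E[(req ∧ ¬empty) U req]: least fixpoint, start Z0 = {0, 1, 2, 4, 5, 6, 7}, add states with every successor in Z. Already a fixed point.
Sat(AF E[(req ∧ ¬empty) U req]) = {0, 1, 2, 4, 5, 6, 7}
3 ∉ Sat(AF E[(req ∧ ¬empty) U req]) = {0, 1, 2, 4, 5, 6, 7}, so the formula does not hold at 3.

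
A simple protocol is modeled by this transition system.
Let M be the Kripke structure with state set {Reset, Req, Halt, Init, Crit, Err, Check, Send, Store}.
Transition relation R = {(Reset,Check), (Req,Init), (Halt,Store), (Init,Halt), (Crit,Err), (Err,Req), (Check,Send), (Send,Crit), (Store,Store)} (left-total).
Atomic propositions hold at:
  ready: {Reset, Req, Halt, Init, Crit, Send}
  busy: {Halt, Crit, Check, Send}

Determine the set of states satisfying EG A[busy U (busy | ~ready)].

{Halt, Store}

Sat(~ready) = {Err, Check, Store}
Sat(busy | ~ready) = {Halt, Crit, Err, Check, Send, Store}
A[busy U (busy | ~ready)]: least fixpoint, start Z0 = Sat((busy | ~ready)) = {Halt, Crit, Err, Check, Send, Store}, add states in Sat(busy) with every successor in Z. Already a fixed point.
Sat(A[busy U (busy | ~ready)]) = {Halt, Crit, Err, Check, Send, Store}
EG A[busy U (busy | ~ready)]: greatest fixpoint, start Z0 = {Halt, Crit, Err, Check, Send, Store}, keep only states in Sat with some successor in Z. Z1 = {Halt, Crit, Check, Send, Store}; Z2 = {Halt, Check, Send, Store}; Z3 = {Halt, Check, Store}; Z4 = {Halt, Store}; fixed.
Sat(EG A[busy U (busy | ~ready)]) = {Halt, Store}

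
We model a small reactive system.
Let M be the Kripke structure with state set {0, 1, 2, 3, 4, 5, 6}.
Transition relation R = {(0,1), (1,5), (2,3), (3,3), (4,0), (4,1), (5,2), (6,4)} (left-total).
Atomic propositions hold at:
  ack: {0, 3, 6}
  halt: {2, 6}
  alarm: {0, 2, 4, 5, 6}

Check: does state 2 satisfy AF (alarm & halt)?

Sat(alarm & halt) = {2, 6}
AF (alarm & halt): least fixpoint, start Z0 = {2, 6}, add states with every successor in Z. Z1 = {2, 5, 6}; Z2 = {1, 2, 5, 6}; Z3 = {0, 1, 2, 5, 6}; Z4 = {0, 1, 2, 4, 5, 6}; fixed.
Sat(AF (alarm & halt)) = {0, 1, 2, 4, 5, 6}
2 ∈ Sat(AF (alarm & halt)) = {0, 1, 2, 4, 5, 6}, so the formula holds at 2.

Yes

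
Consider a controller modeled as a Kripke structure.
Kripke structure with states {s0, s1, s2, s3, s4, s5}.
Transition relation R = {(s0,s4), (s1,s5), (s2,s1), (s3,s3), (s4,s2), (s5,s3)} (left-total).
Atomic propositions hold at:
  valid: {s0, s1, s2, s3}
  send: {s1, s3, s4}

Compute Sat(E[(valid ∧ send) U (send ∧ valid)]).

{s1, s3}

Sat(valid ∧ send) = {s1, s3}
Sat(send ∧ valid) = {s1, s3}
E[(valid ∧ send) U (send ∧ valid)]: least fixpoint, start Z0 = Sat((send ∧ valid)) = {s1, s3}, add states in Sat(valid ∧ send) with some successor in Z. Already a fixed point.
Sat(E[(valid ∧ send) U (send ∧ valid)]) = {s1, s3}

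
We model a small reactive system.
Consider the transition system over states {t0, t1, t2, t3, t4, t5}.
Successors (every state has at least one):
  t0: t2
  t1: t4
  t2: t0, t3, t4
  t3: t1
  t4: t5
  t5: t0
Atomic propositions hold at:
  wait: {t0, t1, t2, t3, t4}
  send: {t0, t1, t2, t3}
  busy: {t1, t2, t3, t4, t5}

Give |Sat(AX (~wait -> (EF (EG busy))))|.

Sat(~wait) = {t5}
EG busy: greatest fixpoint, start Z0 = {t1, t2, t3, t4, t5}, keep only states in Sat with some successor in Z. Z1 = {t1, t2, t3, t4}; Z2 = {t1, t2, t3}; Z3 = {t2, t3}; Z4 = {t2}; Z5 = ∅; fixed.
Sat(EG busy) = ∅
EF (EG busy): least fixpoint, start Z0 = ∅, add states with some successor in Z. Already a fixed point.
Sat(EF (EG busy)) = ∅
Sat(~wait -> (EF (EG busy))) = {t0, t1, t2, t3, t4}
Sat(AX (~wait -> (EF (EG busy)))) = {s : every successor in {t0, t1, t2, t3, t4}} = {t0, t1, t2, t3, t5}
|Sat(AX (~wait -> (EF (EG busy))))| = |{t0, t1, t2, t3, t5}| = 5.

5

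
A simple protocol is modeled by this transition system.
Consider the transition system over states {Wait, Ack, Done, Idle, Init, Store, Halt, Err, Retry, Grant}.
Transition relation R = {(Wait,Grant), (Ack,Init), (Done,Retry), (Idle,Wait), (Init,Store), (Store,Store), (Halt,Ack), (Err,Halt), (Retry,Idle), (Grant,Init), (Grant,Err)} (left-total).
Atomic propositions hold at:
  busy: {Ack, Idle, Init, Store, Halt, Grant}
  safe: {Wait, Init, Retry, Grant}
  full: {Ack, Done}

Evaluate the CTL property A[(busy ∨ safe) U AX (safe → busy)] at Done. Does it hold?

No

Sat(busy ∨ safe) = {Wait, Ack, Idle, Init, Store, Halt, Retry, Grant}
Sat(safe → busy) = {Ack, Done, Idle, Init, Store, Halt, Err, Grant}
Sat(AX (safe → busy)) = {s : every successor in {Ack, Done, Idle, Init, Store, Halt, Err, Grant}} = {Wait, Ack, Init, Store, Halt, Err, Retry, Grant}
A[(busy ∨ safe) U AX (safe → busy)]: least fixpoint, start Z0 = Sat(AX (safe → busy)) = {Wait, Ack, Init, Store, Halt, Err, Retry, Grant}, add states in Sat(busy ∨ safe) with every successor in Z. Z1 = {Wait, Ack, Idle, Init, Store, Halt, Err, Retry, Grant}; fixed.
Sat(A[(busy ∨ safe) U AX (safe → busy)]) = {Wait, Ack, Idle, Init, Store, Halt, Err, Retry, Grant}
Done ∉ Sat(A[(busy ∨ safe) U AX (safe → busy)]) = {Wait, Ack, Idle, Init, Store, Halt, Err, Retry, Grant}, so the formula does not hold at Done.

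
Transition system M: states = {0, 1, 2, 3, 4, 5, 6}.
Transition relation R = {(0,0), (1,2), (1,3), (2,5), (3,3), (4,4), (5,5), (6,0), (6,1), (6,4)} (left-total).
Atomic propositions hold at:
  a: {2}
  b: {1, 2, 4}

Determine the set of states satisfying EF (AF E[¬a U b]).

{1, 2, 4, 6}

Sat(¬a) = {0, 1, 3, 4, 5, 6}
E[¬a U b]: least fixpoint, start Z0 = Sat(b) = {1, 2, 4}, add states in Sat(¬a) with some successor in Z. Z1 = {1, 2, 4, 6}; fixed.
Sat(E[¬a U b]) = {1, 2, 4, 6}
AF E[¬a U b]: least fixpoint, start Z0 = {1, 2, 4, 6}, add states with every successor in Z. Already a fixed point.
Sat(AF E[¬a U b]) = {1, 2, 4, 6}
EF (AF E[¬a U b]): least fixpoint, start Z0 = {1, 2, 4, 6}, add states with some successor in Z. Already a fixed point.
Sat(EF (AF E[¬a U b])) = {1, 2, 4, 6}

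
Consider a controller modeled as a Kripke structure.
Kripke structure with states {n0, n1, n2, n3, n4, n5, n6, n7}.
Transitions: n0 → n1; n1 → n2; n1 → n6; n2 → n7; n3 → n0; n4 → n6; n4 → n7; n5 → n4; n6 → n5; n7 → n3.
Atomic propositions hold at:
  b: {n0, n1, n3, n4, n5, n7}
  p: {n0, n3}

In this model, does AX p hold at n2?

No

Sat(AX p) = {s : every successor in {n0, n3}} = {n3, n7}
n2 ∉ Sat(AX p) = {n3, n7}, so the formula does not hold at n2.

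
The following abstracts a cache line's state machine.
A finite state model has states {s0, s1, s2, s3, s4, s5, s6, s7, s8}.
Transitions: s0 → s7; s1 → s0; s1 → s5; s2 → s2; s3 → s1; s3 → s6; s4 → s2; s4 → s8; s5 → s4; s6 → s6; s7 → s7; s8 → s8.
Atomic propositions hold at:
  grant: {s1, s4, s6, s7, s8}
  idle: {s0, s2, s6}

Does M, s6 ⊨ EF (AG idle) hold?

Yes

AG idle: greatest fixpoint, start Z0 = {s0, s2, s6}, keep only states in Sat with every successor in Z. Z1 = {s2, s6}; fixed.
Sat(AG idle) = {s2, s6}
EF (AG idle): least fixpoint, start Z0 = {s2, s6}, add states with some successor in Z. Z1 = {s2, s3, s4, s6}; Z2 = {s2, s3, s4, s5, s6}; Z3 = {s1, s2, s3, s4, s5, s6}; fixed.
Sat(EF (AG idle)) = {s1, s2, s3, s4, s5, s6}
s6 ∈ Sat(EF (AG idle)) = {s1, s2, s3, s4, s5, s6}, so the formula holds at s6.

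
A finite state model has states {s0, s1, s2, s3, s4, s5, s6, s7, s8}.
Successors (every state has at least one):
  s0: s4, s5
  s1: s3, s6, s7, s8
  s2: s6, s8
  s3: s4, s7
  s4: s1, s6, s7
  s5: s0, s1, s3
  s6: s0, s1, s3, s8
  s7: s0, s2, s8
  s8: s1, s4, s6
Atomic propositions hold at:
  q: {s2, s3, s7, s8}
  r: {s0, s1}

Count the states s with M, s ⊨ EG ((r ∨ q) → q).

7

Sat(r ∨ q) = {s0, s1, s2, s3, s7, s8}
Sat((r ∨ q) → q) = {s2, s3, s4, s5, s6, s7, s8}
EG ((r ∨ q) → q): greatest fixpoint, start Z0 = {s2, s3, s4, s5, s6, s7, s8}, keep only states in Sat with some successor in Z. Already a fixed point.
Sat(EG ((r ∨ q) → q)) = {s2, s3, s4, s5, s6, s7, s8}
|Sat(EG ((r ∨ q) → q))| = |{s2, s3, s4, s5, s6, s7, s8}| = 7.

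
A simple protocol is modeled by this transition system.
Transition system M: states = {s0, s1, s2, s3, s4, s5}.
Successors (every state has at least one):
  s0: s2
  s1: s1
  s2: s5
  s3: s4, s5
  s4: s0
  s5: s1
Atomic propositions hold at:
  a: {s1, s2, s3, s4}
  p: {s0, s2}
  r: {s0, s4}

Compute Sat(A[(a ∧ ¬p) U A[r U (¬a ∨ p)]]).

Sat(¬p) = {s1, s3, s4, s5}
Sat(a ∧ ¬p) = {s1, s3, s4}
Sat(¬a) = {s0, s5}
Sat(¬a ∨ p) = {s0, s2, s5}
A[r U (¬a ∨ p)]: least fixpoint, start Z0 = Sat((¬a ∨ p)) = {s0, s2, s5}, add states in Sat(r) with every successor in Z. Z1 = {s0, s2, s4, s5}; fixed.
Sat(A[r U (¬a ∨ p)]) = {s0, s2, s4, s5}
A[(a ∧ ¬p) U A[r U (¬a ∨ p)]]: least fixpoint, start Z0 = Sat(A[r U (¬a ∨ p)]) = {s0, s2, s4, s5}, add states in Sat(a ∧ ¬p) with every successor in Z. Z1 = {s0, s2, s3, s4, s5}; fixed.
Sat(A[(a ∧ ¬p) U A[r U (¬a ∨ p)]]) = {s0, s2, s3, s4, s5}

{s0, s2, s3, s4, s5}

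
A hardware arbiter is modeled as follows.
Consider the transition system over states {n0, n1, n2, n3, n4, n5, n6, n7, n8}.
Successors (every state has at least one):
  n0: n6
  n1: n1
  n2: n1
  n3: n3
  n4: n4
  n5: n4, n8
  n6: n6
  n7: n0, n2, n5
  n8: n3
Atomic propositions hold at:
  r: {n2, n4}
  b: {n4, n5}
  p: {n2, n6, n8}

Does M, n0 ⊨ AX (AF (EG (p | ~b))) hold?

Sat(~b) = {n0, n1, n2, n3, n6, n7, n8}
Sat(p | ~b) = {n0, n1, n2, n3, n6, n7, n8}
EG (p | ~b): greatest fixpoint, start Z0 = {n0, n1, n2, n3, n6, n7, n8}, keep only states in Sat with some successor in Z. Already a fixed point.
Sat(EG (p | ~b)) = {n0, n1, n2, n3, n6, n7, n8}
AF (EG (p | ~b)): least fixpoint, start Z0 = {n0, n1, n2, n3, n6, n7, n8}, add states with every successor in Z. Already a fixed point.
Sat(AF (EG (p | ~b))) = {n0, n1, n2, n3, n6, n7, n8}
Sat(AX (AF (EG (p | ~b)))) = {s : every successor in {n0, n1, n2, n3, n6, n7, n8}} = {n0, n1, n2, n3, n6, n8}
n0 ∈ Sat(AX (AF (EG (p | ~b)))) = {n0, n1, n2, n3, n6, n8}, so the formula holds at n0.

Yes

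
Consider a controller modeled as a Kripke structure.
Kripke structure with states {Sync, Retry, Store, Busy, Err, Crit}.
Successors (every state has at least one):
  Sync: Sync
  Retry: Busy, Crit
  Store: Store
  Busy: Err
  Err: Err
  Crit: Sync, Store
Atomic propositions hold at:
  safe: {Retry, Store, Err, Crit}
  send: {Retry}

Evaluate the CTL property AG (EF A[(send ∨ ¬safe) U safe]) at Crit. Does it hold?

No

Sat(¬safe) = {Sync, Busy}
Sat(send ∨ ¬safe) = {Sync, Retry, Busy}
A[(send ∨ ¬safe) U safe]: least fixpoint, start Z0 = Sat(safe) = {Retry, Store, Err, Crit}, add states in Sat(send ∨ ¬safe) with every successor in Z. Z1 = {Retry, Store, Busy, Err, Crit}; fixed.
Sat(A[(send ∨ ¬safe) U safe]) = {Retry, Store, Busy, Err, Crit}
EF A[(send ∨ ¬safe) U safe]: least fixpoint, start Z0 = {Retry, Store, Busy, Err, Crit}, add states with some successor in Z. Already a fixed point.
Sat(EF A[(send ∨ ¬safe) U safe]) = {Retry, Store, Busy, Err, Crit}
AG (EF A[(send ∨ ¬safe) U safe]): greatest fixpoint, start Z0 = {Retry, Store, Busy, Err, Crit}, keep only states in Sat with every successor in Z. Z1 = {Retry, Store, Busy, Err}; Z2 = {Store, Busy, Err}; fixed.
Sat(AG (EF A[(send ∨ ¬safe) U safe])) = {Store, Busy, Err}
Crit ∉ Sat(AG (EF A[(send ∨ ¬safe) U safe])) = {Store, Busy, Err}, so the formula does not hold at Crit.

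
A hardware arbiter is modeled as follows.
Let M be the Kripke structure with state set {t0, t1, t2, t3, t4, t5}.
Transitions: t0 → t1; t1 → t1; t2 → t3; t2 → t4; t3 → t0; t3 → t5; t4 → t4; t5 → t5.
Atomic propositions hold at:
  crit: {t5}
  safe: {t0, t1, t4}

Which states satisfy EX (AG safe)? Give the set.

{t0, t1, t2, t3, t4}

AG safe: greatest fixpoint, start Z0 = {t0, t1, t4}, keep only states in Sat with every successor in Z. Already a fixed point.
Sat(AG safe) = {t0, t1, t4}
Sat(EX (AG safe)) = {s : some successor in {t0, t1, t4}} = {t0, t1, t2, t3, t4}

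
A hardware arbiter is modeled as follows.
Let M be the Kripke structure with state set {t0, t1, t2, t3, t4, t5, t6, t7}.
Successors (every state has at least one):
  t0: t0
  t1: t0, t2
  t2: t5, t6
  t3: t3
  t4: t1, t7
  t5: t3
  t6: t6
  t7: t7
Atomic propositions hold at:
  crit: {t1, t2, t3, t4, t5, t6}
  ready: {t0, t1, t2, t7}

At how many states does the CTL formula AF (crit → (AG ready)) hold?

2

AG ready: greatest fixpoint, start Z0 = {t0, t1, t2, t7}, keep only states in Sat with every successor in Z. Z1 = {t0, t1, t7}; Z2 = {t0, t7}; fixed.
Sat(AG ready) = {t0, t7}
Sat(crit → (AG ready)) = {t0, t7}
AF (crit → (AG ready)): least fixpoint, start Z0 = {t0, t7}, add states with every successor in Z. Already a fixed point.
Sat(AF (crit → (AG ready))) = {t0, t7}
|Sat(AF (crit → (AG ready)))| = |{t0, t7}| = 2.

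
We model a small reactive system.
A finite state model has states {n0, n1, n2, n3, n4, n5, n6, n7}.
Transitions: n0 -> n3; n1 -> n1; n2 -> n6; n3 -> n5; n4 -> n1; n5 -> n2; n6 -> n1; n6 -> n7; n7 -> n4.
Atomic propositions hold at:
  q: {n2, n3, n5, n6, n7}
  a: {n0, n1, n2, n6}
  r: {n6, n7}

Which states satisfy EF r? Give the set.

{n0, n2, n3, n5, n6, n7}

EF r: least fixpoint, start Z0 = {n6, n7}, add states with some successor in Z. Z1 = {n2, n6, n7}; Z2 = {n2, n5, n6, n7}; Z3 = {n2, n3, n5, n6, n7}; Z4 = {n0, n2, n3, n5, n6, n7}; fixed.
Sat(EF r) = {n0, n2, n3, n5, n6, n7}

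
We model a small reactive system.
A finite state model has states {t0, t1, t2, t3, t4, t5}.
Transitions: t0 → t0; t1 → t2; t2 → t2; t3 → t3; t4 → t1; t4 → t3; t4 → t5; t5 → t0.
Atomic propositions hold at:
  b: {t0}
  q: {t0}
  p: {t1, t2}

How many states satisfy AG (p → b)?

Sat(p → b) = {t0, t3, t4, t5}
AG (p → b): greatest fixpoint, start Z0 = {t0, t3, t4, t5}, keep only states in Sat with every successor in Z. Z1 = {t0, t3, t5}; fixed.
Sat(AG (p → b)) = {t0, t3, t5}
|Sat(AG (p → b))| = |{t0, t3, t5}| = 3.

3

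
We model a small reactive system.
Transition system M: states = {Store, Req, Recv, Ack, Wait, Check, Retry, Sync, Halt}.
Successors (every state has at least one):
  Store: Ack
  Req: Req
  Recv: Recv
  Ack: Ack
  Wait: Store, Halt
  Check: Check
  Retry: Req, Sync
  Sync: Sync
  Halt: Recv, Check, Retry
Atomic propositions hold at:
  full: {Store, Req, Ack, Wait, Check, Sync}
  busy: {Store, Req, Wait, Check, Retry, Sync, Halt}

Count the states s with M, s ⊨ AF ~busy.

Sat(~busy) = {Recv, Ack}
AF ~busy: least fixpoint, start Z0 = {Recv, Ack}, add states with every successor in Z. Z1 = {Store, Recv, Ack}; fixed.
Sat(AF ~busy) = {Store, Recv, Ack}
|Sat(AF ~busy)| = |{Store, Recv, Ack}| = 3.

3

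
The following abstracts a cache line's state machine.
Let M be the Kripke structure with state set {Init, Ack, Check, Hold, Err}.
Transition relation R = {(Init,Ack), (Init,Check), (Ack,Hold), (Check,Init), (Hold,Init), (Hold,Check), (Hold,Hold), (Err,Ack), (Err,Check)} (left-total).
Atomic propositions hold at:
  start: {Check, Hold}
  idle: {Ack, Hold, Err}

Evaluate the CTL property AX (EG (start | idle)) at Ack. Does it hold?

Yes

Sat(start | idle) = {Ack, Check, Hold, Err}
EG (start | idle): greatest fixpoint, start Z0 = {Ack, Check, Hold, Err}, keep only states in Sat with some successor in Z. Z1 = {Ack, Hold, Err}; fixed.
Sat(EG (start | idle)) = {Ack, Hold, Err}
Sat(AX (EG (start | idle))) = {s : every successor in {Ack, Hold, Err}} = {Ack}
Ack ∈ Sat(AX (EG (start | idle))) = {Ack}, so the formula holds at Ack.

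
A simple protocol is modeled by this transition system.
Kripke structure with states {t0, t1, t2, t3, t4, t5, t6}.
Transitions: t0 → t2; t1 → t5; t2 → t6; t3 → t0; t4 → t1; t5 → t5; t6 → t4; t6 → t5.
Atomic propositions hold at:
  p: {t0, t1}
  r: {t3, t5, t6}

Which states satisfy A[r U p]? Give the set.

{t0, t1, t3}

A[r U p]: least fixpoint, start Z0 = Sat(p) = {t0, t1}, add states in Sat(r) with every successor in Z. Z1 = {t0, t1, t3}; fixed.
Sat(A[r U p]) = {t0, t1, t3}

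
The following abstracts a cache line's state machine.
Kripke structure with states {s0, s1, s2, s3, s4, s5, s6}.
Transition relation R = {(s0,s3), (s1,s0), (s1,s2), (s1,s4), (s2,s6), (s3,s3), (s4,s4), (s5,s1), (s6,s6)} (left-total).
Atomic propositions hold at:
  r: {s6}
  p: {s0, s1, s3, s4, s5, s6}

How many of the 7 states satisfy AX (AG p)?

AG p: greatest fixpoint, start Z0 = {s0, s1, s3, s4, s5, s6}, keep only states in Sat with every successor in Z. Z1 = {s0, s3, s4, s5, s6}; Z2 = {s0, s3, s4, s6}; fixed.
Sat(AG p) = {s0, s3, s4, s6}
Sat(AX (AG p)) = {s : every successor in {s0, s3, s4, s6}} = {s0, s2, s3, s4, s6}
|Sat(AX (AG p))| = |{s0, s2, s3, s4, s6}| = 5.

5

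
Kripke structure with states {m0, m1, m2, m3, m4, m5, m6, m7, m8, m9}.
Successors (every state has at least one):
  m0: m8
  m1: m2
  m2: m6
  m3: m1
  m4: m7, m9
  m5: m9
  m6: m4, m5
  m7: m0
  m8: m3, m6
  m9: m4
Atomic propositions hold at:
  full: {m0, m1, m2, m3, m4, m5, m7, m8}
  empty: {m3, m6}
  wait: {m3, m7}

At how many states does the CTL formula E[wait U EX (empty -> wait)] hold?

Sat(empty -> wait) = {m0, m1, m2, m3, m4, m5, m7, m8, m9}
Sat(EX (empty -> wait)) = {s : some successor in {m0, m1, m2, m3, m4, m5, m7, m8, m9}} = {m0, m1, m3, m4, m5, m6, m7, m8, m9}
E[wait U EX (empty -> wait)]: least fixpoint, start Z0 = Sat(EX (empty -> wait)) = {m0, m1, m3, m4, m5, m6, m7, m8, m9}, add states in Sat(wait) with some successor in Z. Already a fixed point.
Sat(E[wait U EX (empty -> wait)]) = {m0, m1, m3, m4, m5, m6, m7, m8, m9}
|Sat(E[wait U EX (empty -> wait)])| = |{m0, m1, m3, m4, m5, m6, m7, m8, m9}| = 9.

9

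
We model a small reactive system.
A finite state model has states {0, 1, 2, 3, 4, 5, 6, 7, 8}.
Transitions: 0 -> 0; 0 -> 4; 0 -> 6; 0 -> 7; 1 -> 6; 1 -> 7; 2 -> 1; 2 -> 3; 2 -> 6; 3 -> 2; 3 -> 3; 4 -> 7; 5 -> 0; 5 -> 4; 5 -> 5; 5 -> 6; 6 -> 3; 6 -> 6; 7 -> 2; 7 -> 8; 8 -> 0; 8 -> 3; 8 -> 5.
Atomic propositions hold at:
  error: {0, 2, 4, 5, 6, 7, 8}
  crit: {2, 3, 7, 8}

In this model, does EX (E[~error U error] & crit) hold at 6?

Sat(~error) = {1, 3}
E[~error U error]: least fixpoint, start Z0 = Sat(error) = {0, 2, 4, 5, 6, 7, 8}, add states in Sat(~error) with some successor in Z. Z1 = {0, 1, 2, 3, 4, 5, 6, 7, 8}; fixed.
Sat(E[~error U error]) = {0, 1, 2, 3, 4, 5, 6, 7, 8}
Sat(E[~error U error] & crit) = {2, 3, 7, 8}
Sat(EX (E[~error U error] & crit)) = {s : some successor in {2, 3, 7, 8}} = {0, 1, 2, 3, 4, 6, 7, 8}
6 ∈ Sat(EX (E[~error U error] & crit)) = {0, 1, 2, 3, 4, 6, 7, 8}, so the formula holds at 6.

Yes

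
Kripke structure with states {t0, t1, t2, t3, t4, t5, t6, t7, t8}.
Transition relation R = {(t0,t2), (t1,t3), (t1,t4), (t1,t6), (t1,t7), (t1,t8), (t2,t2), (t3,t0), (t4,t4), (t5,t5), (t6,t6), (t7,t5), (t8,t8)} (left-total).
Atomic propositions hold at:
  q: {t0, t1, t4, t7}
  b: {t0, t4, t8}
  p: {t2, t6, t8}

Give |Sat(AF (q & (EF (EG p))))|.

3

EG p: greatest fixpoint, start Z0 = {t2, t6, t8}, keep only states in Sat with some successor in Z. Already a fixed point.
Sat(EG p) = {t2, t6, t8}
EF (EG p): least fixpoint, start Z0 = {t2, t6, t8}, add states with some successor in Z. Z1 = {t0, t1, t2, t6, t8}; Z2 = {t0, t1, t2, t3, t6, t8}; fixed.
Sat(EF (EG p)) = {t0, t1, t2, t3, t6, t8}
Sat(q & (EF (EG p))) = {t0, t1}
AF (q & (EF (EG p))): least fixpoint, start Z0 = {t0, t1}, add states with every successor in Z. Z1 = {t0, t1, t3}; fixed.
Sat(AF (q & (EF (EG p)))) = {t0, t1, t3}
|Sat(AF (q & (EF (EG p))))| = |{t0, t1, t3}| = 3.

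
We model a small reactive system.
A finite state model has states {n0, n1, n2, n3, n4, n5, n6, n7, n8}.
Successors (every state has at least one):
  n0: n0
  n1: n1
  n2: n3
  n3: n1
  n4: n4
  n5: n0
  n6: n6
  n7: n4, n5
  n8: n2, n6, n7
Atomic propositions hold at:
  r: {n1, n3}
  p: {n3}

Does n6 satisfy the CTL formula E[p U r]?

E[p U r]: least fixpoint, start Z0 = Sat(r) = {n1, n3}, add states in Sat(p) with some successor in Z. Already a fixed point.
Sat(E[p U r]) = {n1, n3}
n6 ∉ Sat(E[p U r]) = {n1, n3}, so the formula does not hold at n6.

No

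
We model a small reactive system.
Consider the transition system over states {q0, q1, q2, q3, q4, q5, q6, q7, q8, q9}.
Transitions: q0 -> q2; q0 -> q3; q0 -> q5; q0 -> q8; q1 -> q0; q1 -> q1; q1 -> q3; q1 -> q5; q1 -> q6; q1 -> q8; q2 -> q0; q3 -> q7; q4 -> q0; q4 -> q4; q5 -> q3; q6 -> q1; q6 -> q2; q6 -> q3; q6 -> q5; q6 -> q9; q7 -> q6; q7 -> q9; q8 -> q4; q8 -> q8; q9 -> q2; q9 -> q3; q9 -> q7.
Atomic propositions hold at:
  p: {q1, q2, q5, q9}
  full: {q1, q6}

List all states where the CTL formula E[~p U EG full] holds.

Sat(~p) = {q0, q3, q4, q6, q7, q8}
EG full: greatest fixpoint, start Z0 = {q1, q6}, keep only states in Sat with some successor in Z. Already a fixed point.
Sat(EG full) = {q1, q6}
E[~p U EG full]: least fixpoint, start Z0 = Sat(EG full) = {q1, q6}, add states in Sat(~p) with some successor in Z. Z1 = {q1, q6, q7}; Z2 = {q1, q3, q6, q7}; Z3 = {q0, q1, q3, q6, q7}; Z4 = {q0, q1, q3, q4, q6, q7}; Z5 = {q0, q1, q3, q4, q6, q7, q8}; fixed.
Sat(E[~p U EG full]) = {q0, q1, q3, q4, q6, q7, q8}

{q0, q1, q3, q4, q6, q7, q8}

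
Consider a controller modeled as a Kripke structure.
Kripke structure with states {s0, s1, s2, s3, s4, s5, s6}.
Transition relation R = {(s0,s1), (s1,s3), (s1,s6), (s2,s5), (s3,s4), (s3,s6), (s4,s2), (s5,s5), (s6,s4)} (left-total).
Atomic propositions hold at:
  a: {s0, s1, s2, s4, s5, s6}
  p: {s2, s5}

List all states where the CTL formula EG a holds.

{s0, s1, s2, s4, s5, s6}

EG a: greatest fixpoint, start Z0 = {s0, s1, s2, s4, s5, s6}, keep only states in Sat with some successor in Z. Already a fixed point.
Sat(EG a) = {s0, s1, s2, s4, s5, s6}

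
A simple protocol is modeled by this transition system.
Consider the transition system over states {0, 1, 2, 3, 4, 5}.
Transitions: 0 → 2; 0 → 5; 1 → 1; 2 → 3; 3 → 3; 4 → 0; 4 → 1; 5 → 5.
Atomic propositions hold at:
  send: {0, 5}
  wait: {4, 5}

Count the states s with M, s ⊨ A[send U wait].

A[send U wait]: least fixpoint, start Z0 = Sat(wait) = {4, 5}, add states in Sat(send) with every successor in Z. Already a fixed point.
Sat(A[send U wait]) = {4, 5}
|Sat(A[send U wait])| = |{4, 5}| = 2.

2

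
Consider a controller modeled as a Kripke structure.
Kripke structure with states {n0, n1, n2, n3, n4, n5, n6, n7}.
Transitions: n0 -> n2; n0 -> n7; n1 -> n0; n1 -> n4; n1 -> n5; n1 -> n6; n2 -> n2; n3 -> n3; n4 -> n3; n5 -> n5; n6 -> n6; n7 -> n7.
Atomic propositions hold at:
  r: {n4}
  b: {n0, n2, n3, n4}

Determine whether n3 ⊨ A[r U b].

A[r U b]: least fixpoint, start Z0 = Sat(b) = {n0, n2, n3, n4}, add states in Sat(r) with every successor in Z. Already a fixed point.
Sat(A[r U b]) = {n0, n2, n3, n4}
n3 ∈ Sat(A[r U b]) = {n0, n2, n3, n4}, so the formula holds at n3.

Yes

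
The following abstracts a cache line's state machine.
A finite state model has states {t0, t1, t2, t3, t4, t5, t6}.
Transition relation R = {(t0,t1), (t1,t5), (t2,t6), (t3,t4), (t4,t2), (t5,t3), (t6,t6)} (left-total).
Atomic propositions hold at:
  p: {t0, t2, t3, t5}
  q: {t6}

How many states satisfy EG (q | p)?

2

Sat(q | p) = {t0, t2, t3, t5, t6}
EG (q | p): greatest fixpoint, start Z0 = {t0, t2, t3, t5, t6}, keep only states in Sat with some successor in Z. Z1 = {t2, t5, t6}; Z2 = {t2, t6}; fixed.
Sat(EG (q | p)) = {t2, t6}
|Sat(EG (q | p))| = |{t2, t6}| = 2.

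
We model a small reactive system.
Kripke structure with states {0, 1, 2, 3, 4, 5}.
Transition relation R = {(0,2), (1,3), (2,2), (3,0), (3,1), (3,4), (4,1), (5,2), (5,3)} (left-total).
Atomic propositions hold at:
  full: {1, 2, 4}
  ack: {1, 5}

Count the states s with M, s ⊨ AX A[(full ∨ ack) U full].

3

Sat(full ∨ ack) = {1, 2, 4, 5}
A[(full ∨ ack) U full]: least fixpoint, start Z0 = Sat(full) = {1, 2, 4}, add states in Sat(full ∨ ack) with every successor in Z. Already a fixed point.
Sat(A[(full ∨ ack) U full]) = {1, 2, 4}
Sat(AX A[(full ∨ ack) U full]) = {s : every successor in {1, 2, 4}} = {0, 2, 4}
|Sat(AX A[(full ∨ ack) U full])| = |{0, 2, 4}| = 3.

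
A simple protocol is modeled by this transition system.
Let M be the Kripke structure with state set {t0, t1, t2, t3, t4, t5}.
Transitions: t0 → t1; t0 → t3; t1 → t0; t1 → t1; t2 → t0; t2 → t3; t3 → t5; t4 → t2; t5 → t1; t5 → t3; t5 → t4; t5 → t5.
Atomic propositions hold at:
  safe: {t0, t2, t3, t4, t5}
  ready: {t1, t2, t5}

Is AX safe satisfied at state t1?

No

Sat(AX safe) = {s : every successor in {t0, t2, t3, t4, t5}} = {t2, t3, t4}
t1 ∉ Sat(AX safe) = {t2, t3, t4}, so the formula does not hold at t1.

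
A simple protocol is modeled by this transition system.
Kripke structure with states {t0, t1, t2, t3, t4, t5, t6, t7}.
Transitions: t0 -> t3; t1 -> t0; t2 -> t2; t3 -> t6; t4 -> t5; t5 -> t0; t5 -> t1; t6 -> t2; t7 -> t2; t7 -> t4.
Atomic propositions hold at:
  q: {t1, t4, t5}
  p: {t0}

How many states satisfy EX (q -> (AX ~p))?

Sat(~p) = {t1, t2, t3, t4, t5, t6, t7}
Sat(AX ~p) = {s : every successor in {t1, t2, t3, t4, t5, t6, t7}} = {t0, t2, t3, t4, t6, t7}
Sat(q -> (AX ~p)) = {t0, t2, t3, t4, t6, t7}
Sat(EX (q -> (AX ~p))) = {s : some successor in {t0, t2, t3, t4, t6, t7}} = {t0, t1, t2, t3, t5, t6, t7}
|Sat(EX (q -> (AX ~p)))| = |{t0, t1, t2, t3, t5, t6, t7}| = 7.

7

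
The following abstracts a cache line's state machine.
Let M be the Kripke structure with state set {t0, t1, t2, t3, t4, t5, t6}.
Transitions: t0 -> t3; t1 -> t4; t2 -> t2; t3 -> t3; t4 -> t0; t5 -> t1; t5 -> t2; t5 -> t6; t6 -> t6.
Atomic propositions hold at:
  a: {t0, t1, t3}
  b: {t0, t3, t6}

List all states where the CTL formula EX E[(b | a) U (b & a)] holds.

{t0, t3, t4}

Sat(b | a) = {t0, t1, t3, t6}
Sat(b & a) = {t0, t3}
E[(b | a) U (b & a)]: least fixpoint, start Z0 = Sat((b & a)) = {t0, t3}, add states in Sat(b | a) with some successor in Z. Already a fixed point.
Sat(E[(b | a) U (b & a)]) = {t0, t3}
Sat(EX E[(b | a) U (b & a)]) = {s : some successor in {t0, t3}} = {t0, t3, t4}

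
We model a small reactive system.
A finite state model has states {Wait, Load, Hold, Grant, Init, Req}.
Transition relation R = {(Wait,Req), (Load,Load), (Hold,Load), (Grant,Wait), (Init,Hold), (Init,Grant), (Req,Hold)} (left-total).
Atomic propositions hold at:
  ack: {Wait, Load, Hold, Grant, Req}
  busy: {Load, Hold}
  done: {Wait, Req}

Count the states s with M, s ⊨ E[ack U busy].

5

E[ack U busy]: least fixpoint, start Z0 = Sat(busy) = {Load, Hold}, add states in Sat(ack) with some successor in Z. Z1 = {Load, Hold, Req}; Z2 = {Wait, Load, Hold, Req}; Z3 = {Wait, Load, Hold, Grant, Req}; fixed.
Sat(E[ack U busy]) = {Wait, Load, Hold, Grant, Req}
|Sat(E[ack U busy])| = |{Wait, Load, Hold, Grant, Req}| = 5.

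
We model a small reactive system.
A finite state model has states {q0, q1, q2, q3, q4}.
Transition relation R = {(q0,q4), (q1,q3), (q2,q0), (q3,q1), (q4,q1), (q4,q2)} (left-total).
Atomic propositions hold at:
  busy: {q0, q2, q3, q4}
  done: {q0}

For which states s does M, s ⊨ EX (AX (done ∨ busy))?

Sat(done ∨ busy) = {q0, q2, q3, q4}
Sat(AX (done ∨ busy)) = {s : every successor in {q0, q2, q3, q4}} = {q0, q1, q2}
Sat(EX (AX (done ∨ busy))) = {s : some successor in {q0, q1, q2}} = {q2, q3, q4}

{q2, q3, q4}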